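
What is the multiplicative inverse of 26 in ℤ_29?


Use the extended Euclidean algorithm to write 1 = 26·s + 29·t; then s mod 29 is the inverse.
Euclidean algorithm:
  26 = 0·29 + 26
  29 = 1·26 + 3
  26 = 8·3 + 2
  3 = 1·2 + 1
  2 = 2·1 + 0
gcd(26,29) = 1
Back-substitution gives: 26·(-10) + 29·(9) = 1
So 26⁻¹ ≡ -10 ≡ 19 (mod 29)
Check: 26 × 19 = 494 ≡ 1 (mod 29) ✓

26⁻¹ ≡ 19 (mod 29)


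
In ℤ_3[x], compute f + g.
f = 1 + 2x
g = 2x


Add coefficients mod 3:
x^0: 1 + 0 = 1 (mod 3)
x^1: 2 + 2 = 1 (mod 3)
Result: 1 + x

f + g = 1 + x


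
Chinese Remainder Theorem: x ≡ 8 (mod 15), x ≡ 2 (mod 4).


m₁ = 15, m₂ = 4, gcd = 1, so CRT applies. M = m₁·m₂ = 60
Let M₁ = M/m₁ = 4, M₂ = M/m₂ = 15
Find y₁ ≡ M₁⁻¹ (mod m₁): 4⁻¹ ≡ 4 (mod 15)
Find y₂ ≡ M₂⁻¹ (mod m₂): 15⁻¹ ≡ 3 (mod 4)
x = a₁·M₁·y₁ + a₂·M₂·y₂ = 8·4·4 + 2·15·3 = 218
Reduce mod 60: x ≡ 38
Check: 38 mod 15 = 8 ✓, 38 mod 4 = 2 ✓

x ≡ 38 (mod 60)


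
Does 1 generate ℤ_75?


g generates ℤ_n iff gcd(g, n) = 1
gcd(1, 75) = 1
Since gcd = 1, 1 is a generator.

Yes, 1 generates ℤ_75


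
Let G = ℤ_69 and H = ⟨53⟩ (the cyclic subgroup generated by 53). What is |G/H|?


|⟨53⟩| = n / gcd(53, 69) = 69 / 1 = 69
H is normal (ℤ_69 is abelian).
|G/H| = |G| / |H| = 69 / 69 = 1

|G/H| = 1


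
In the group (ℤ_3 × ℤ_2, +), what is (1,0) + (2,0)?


Operation: componentwise addition mod (3, 2)
(1,0) + (2,0) = ((a₁+b₁) mod 3, (a₂+b₂) mod 2) with a = (1,0), b = (2,0)

(1,0) + (2,0) = (0,0)


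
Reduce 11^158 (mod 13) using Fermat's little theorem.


Fermat's little theorem: if p is prime and gcd(a,p)=1, then a^(p-1) ≡ 1 (mod p)
p = 13 is prime, gcd(11,13) = 1
Reduce exponent: 158 mod 12 = 2
So 11^158 ≡ 11^2 (mod 13)
11^2 mod 13 = 4

11^158 ≡ 4 (mod 13)


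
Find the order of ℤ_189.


ℤ_n has n elements.

|ℤ_189| = 189


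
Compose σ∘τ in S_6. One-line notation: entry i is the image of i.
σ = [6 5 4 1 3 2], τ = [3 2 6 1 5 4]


σ∘τ: apply τ first, then σ
1 →τ 3 →σ 4
2 →τ 2 →σ 5
3 →τ 6 →σ 2
4 →τ 1 →σ 6
5 →τ 5 →σ 3
6 →τ 4 →σ 1

σ∘τ = [4 5 2 6 3 1]


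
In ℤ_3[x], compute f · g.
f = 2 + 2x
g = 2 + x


Expand and collect like terms; reduce coefficients mod 3:
x^0: 2·2 = 4 ≡ 1 (mod 3)
x^1: 2·1 + 2·2 = 6 ≡ 0 (mod 3)
x^2: 2·1 = 2 ≡ 2 (mod 3)
Result: 1 + 2x^2

f · g = 1 + 2x^2


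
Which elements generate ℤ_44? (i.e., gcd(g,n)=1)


g generates ℤ_n iff gcd(g,n) = 1
Prime factors of 44: 2, 11
Generators are g ∈ {1,...,43} not divisible by any of these primes.
Generators: {1, 3, 5, 7, 9, 13, 15, 17, 19, 21, 23, 25, 27, 29, 31, 35, 37, 39, 41, 43}
Number of generators = φ(44) = 20

Generators of ℤ_44 = {1, 3, 5, 7, 9, 13, 15, 17, 19, 21, 23, 25, 27, 29, 31, 35, 37, 39, 41, 43}


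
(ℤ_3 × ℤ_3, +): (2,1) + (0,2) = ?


Operation: componentwise addition mod (3, 3)
(2,1) + (0,2) = ((a₁+b₁) mod 3, (a₂+b₂) mod 3) with a = (2,1), b = (0,2)

(2,1) + (0,2) = (2,0)


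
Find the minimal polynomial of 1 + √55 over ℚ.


Let α = 1 + √55. Then α - 1 = √55, so (α - 1)² = 55, giving α² - 2α - 54 = 0. Degree 2 and α ∉ ℚ, so this is the minimal polynomial.

Minimal polynomial: x² - 2x - 54


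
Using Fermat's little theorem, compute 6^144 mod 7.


Fermat's little theorem: if p is prime and gcd(a,p)=1, then a^(p-1) ≡ 1 (mod p)
p = 7 is prime, gcd(6,7) = 1
Reduce exponent: 144 mod 6 = 0
So 6^144 ≡ 6^0 (mod 7)
6^0 = 1

6^144 ≡ 1 (mod 7)


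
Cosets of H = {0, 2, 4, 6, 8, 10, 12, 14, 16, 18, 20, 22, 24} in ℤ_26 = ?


H = {0, 2, 4, 6, 8, 10, 12, 14, 16, 18, 20, 22, 24}, |H| = 13
Number of cosets = |G|/|H| = 26/13 = 2
0 + H = {0, 2, 4, 6, 8, 10, 12, 14, 16, 18, 20, 22, 24}
1 + H = {1, 3, 5, 7, 9, 11, 13, 15, 17, 19, 21, 23, 25}

Cosets: 0+H={0,2,4,6,8,10,12,14,16,18,20,22,24}; 1+H={1,3,5,7,9,11,13,15,17,19,21,23,25}


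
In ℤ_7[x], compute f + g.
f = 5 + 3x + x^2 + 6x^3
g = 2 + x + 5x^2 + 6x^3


Add coefficients mod 7:
x^0: 5 + 2 = 0 (mod 7)
x^1: 3 + 1 = 4 (mod 7)
x^2: 1 + 5 = 6 (mod 7)
x^3: 6 + 6 = 5 (mod 7)
Result: 4x + 6x^2 + 5x^3

f + g = 4x + 6x^2 + 5x^3


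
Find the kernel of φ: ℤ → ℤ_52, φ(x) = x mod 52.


Kernel = preimage of identity
ker(φ) = {x ∈ ℤ : x ≡ 0 (mod 52)} = 52ℤ = {0, ±52, ±104, ...}

ker(φ) = 52ℤ


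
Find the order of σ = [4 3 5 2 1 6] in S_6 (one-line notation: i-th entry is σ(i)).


Cycle decomposition: (1 4 2 3 5)
Cycle lengths: 5
Order = lcm(5) = 5

ord(σ) = 5


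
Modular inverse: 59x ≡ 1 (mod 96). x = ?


Use the extended Euclidean algorithm to write 1 = 59·s + 96·t; then s mod 96 is the inverse.
Euclidean algorithm:
  59 = 0·96 + 59
  96 = 1·59 + 37
  59 = 1·37 + 22
  37 = 1·22 + 15
  22 = 1·15 + 7
  15 = 2·7 + 1
  7 = 7·1 + 0
gcd(59,96) = 1
Back-substitution gives: 59·(-13) + 96·(8) = 1
So 59⁻¹ ≡ -13 ≡ 83 (mod 96)
Check: 59 × 83 = 4897 ≡ 1 (mod 96) ✓

59⁻¹ ≡ 83 (mod 96)


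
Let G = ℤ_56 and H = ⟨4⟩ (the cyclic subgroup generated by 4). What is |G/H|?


|⟨4⟩| = n / gcd(4, 56) = 56 / 4 = 14
H is normal (ℤ_56 is abelian).
|G/H| = |G| / |H| = 56 / 14 = 4

|G/H| = 4


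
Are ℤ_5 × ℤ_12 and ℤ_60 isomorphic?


Comparing ℤ_5 × ℤ_12 and ℤ_60:
gcd(5,12) = 1, so ℤ_5 × ℤ_12 ≅ ℤ_60 (CRT)

Yes, ℤ_5 × ℤ_12 ≅ ℤ_60


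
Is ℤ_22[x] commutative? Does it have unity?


ℤ_22 has zero divisors (2·11 ≡ 0), and these lift to constant zero divisors in ℤ_22[x]; so not an integral domain
Commutative: Yes
Integral domain: No
Has unity: Yes

ℤ_22[x]: Commutative=Yes, Unity=Yes


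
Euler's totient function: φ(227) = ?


Factor n: 227 = 227
φ(n) = n · ∏(1 - 1/p) over distinct primes p | n
φ(227) = 227 · (1 - 1/227) = 226

φ(227) = 226


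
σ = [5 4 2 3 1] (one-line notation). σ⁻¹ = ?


To find σ⁻¹, swap domain and range:
σ(1) = 5 → σ⁻¹(5) = 1
σ(2) = 4 → σ⁻¹(4) = 2
σ(3) = 2 → σ⁻¹(2) = 3
σ(4) = 3 → σ⁻¹(3) = 4
σ(5) = 1 → σ⁻¹(1) = 5

σ⁻¹ = [5 3 4 2 1]


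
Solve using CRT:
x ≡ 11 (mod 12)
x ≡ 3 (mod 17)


m₁ = 12, m₂ = 17, gcd = 1, so CRT applies. M = m₁·m₂ = 204
Let M₁ = M/m₁ = 17, M₂ = M/m₂ = 12
Find y₁ ≡ M₁⁻¹ (mod m₁): 17⁻¹ ≡ 5 (mod 12)
Find y₂ ≡ M₂⁻¹ (mod m₂): 12⁻¹ ≡ 10 (mod 17)
x = a₁·M₁·y₁ + a₂·M₂·y₂ = 11·17·5 + 3·12·10 = 1295
Reduce mod 204: x ≡ 71
Check: 71 mod 12 = 11 ✓, 71 mod 17 = 3 ✓

x ≡ 71 (mod 204)


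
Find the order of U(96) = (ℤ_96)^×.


U(n) is the group of units mod n; |U(n)| = φ(n)
|U(96)| = φ(96) = 32

|U(96) = (ℤ_96)^×| = 32


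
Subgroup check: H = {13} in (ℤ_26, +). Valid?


Subgroup test for H = {13} in (ℤ_26, +):
(1) 0 ∈ H? No
(2) Closure: for all a,b ∈ H, (a+b) mod 26 ∈ H? No  [counterexample: 13 + 13 = 0 ∉ H]
(3) Inverses: for all a ∈ H, -a mod 26 ∈ H? Yes

No, H is not a subgroup of ℤ_26


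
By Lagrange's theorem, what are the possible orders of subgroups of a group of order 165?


Lagrange's theorem: |H| divides |G|
|G| = 165
Divisors of 165: 1, 3, 5, 11, 15, 33, 55, 165

Possible subgroup orders: {1, 3, 5, 11, 15, 33, 55, 165}


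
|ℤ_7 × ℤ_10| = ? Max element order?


|ℤ_7 × ℤ_10| = 7 × 10 = 70
Max element order = lcm(7,10) = 70
Cyclic? Yes (gcd=1)

|ℤ_7×ℤ_10| = 70, max element order = 70


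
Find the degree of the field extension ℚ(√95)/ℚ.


√95 has minimal polynomial x² - 95 (irreducible over ℚ since 95 is squarefree)

[ℚ(√95)/ℚ] = 2


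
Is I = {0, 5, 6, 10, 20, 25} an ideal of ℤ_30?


Check ideal conditions for I = {0, 5, 6, 10, 20, 25} in ℤ_30:
(1) I is an additive subgroup? No
(2) For r ∈ ℤ_30 and a ∈ I: r·a ∈ I? No  [counterexample: r=2, a=6, r·a mod 30 = 12 ∉ I]

No, I is not an ideal of ℤ_30


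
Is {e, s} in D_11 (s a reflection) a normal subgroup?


H = {e, s} in D_11 (s a reflection)
r·s·r⁻¹ = sr⁻² ≠ s for n ≥ 3, so {e, s} is not closed under conjugation

No, not a normal subgroup


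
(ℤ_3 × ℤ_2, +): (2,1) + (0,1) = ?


Operation: componentwise addition mod (3, 2)
(2,1) + (0,1) = ((a₁+b₁) mod 3, (a₂+b₂) mod 2) with a = (2,1), b = (0,1)

(2,1) + (0,1) = (2,0)


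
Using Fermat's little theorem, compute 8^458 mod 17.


Fermat's little theorem: if p is prime and gcd(a,p)=1, then a^(p-1) ≡ 1 (mod p)
p = 17 is prime, gcd(8,17) = 1
Reduce exponent: 458 mod 16 = 10
So 8^458 ≡ 8^10 (mod 17)
8^10 mod 17 = 13

8^458 ≡ 13 (mod 17)


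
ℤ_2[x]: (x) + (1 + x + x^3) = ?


Add coefficients mod 2:
x^0: 0 + 1 = 1 (mod 2)
x^1: 1 + 1 = 0 (mod 2)
x^2: 0 + 0 = 0 (mod 2)
x^3: 0 + 1 = 1 (mod 2)
Result: 1 + x^3

f + g = 1 + x^3


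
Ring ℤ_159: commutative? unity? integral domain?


ℤ_159 is a commutative ring with unity 1; 159 = 3×53 is composite, so 3·53 ≡ 0 gives zero divisors (not an integral domain)
Commutative: Yes
Integral domain: No
Has unity: Yes

ℤ_159: Commutative=Yes, Unity=Yes


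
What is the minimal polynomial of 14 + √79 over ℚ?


Let α = 14 + √79. Then α - 14 = √79, so (α - 14)² = 79, giving α² - 28α + 117 = 0. Degree 2 and α ∉ ℚ, so this is the minimal polynomial.

Minimal polynomial: x² - 28x + 117


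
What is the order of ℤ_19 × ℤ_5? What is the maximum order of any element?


|ℤ_19 × ℤ_5| = 19 × 5 = 95
Max element order = lcm(19,5) = 95
Cyclic? Yes (gcd=1)

|ℤ_19×ℤ_5| = 95, max element order = 95


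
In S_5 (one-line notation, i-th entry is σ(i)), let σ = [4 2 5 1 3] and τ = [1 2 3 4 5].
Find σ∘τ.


σ∘τ: apply τ first, then σ
1 →τ 1 →σ 4
2 →τ 2 →σ 2
3 →τ 3 →σ 5
4 →τ 4 →σ 1
5 →τ 5 →σ 3

σ∘τ = [4 2 5 1 3]


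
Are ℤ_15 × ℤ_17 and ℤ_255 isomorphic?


Comparing ℤ_15 × ℤ_17 and ℤ_255:
gcd(15,17) = 1, so ℤ_15 × ℤ_17 ≅ ℤ_255 (CRT)

Yes, ℤ_15 × ℤ_17 ≅ ℤ_255


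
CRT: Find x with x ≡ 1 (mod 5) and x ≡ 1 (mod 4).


m₁ = 5, m₂ = 4, gcd = 1, so CRT applies. M = m₁·m₂ = 20
Let M₁ = M/m₁ = 4, M₂ = M/m₂ = 5
Find y₁ ≡ M₁⁻¹ (mod m₁): 4⁻¹ ≡ 4 (mod 5)
Find y₂ ≡ M₂⁻¹ (mod m₂): 5⁻¹ ≡ 1 (mod 4)
x = a₁·M₁·y₁ + a₂·M₂·y₂ = 1·4·4 + 1·5·1 = 21
Reduce mod 20: x ≡ 1
Check: 1 mod 5 = 1 ✓, 1 mod 4 = 1 ✓

x ≡ 1 (mod 20)


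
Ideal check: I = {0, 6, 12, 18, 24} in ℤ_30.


Check ideal conditions for I = {0, 6, 12, 18, 24} in ℤ_30:
(1) I is an additive subgroup? Yes
(2) For r ∈ ℤ_30 and a ∈ I: r·a ∈ I? Yes

Yes, I is an ideal of ℤ_30


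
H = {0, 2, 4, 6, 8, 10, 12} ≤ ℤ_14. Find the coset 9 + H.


9 + H = {9 + h (mod 14) : h ∈ H}
9+0=9, 9+2=11, 9+4=13, 9+6=1, 9+8=3, 9+10=5, 9+12=7
9 + H = {1, 3, 5, 7, 9, 11, 13} = 1 + H

9 + H = {1, 3, 5, 7, 9, 11, 13}


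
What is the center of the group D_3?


Z(G) = {g ∈ G | gx = xg for all x ∈ G}
For odd n, Z(D_n) = {e}: no nontrivial rotation commutes with all reflections

Z(D_3) = {e}


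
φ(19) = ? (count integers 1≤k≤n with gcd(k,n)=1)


φ(n) = count of k ∈ {1,...,n} with gcd(k,n)=1
Coprimes to 19: {1, 2, 3, 4, 5, 6, 7, 8, 9, 10, 11, 12, 13, 14, 15, 16, 17, 18}
Count: 18

φ(19) = 18


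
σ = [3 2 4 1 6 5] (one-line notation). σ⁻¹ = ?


To find σ⁻¹, swap domain and range:
σ(1) = 3 → σ⁻¹(3) = 1
σ(2) = 2 → σ⁻¹(2) = 2
σ(3) = 4 → σ⁻¹(4) = 3
σ(4) = 1 → σ⁻¹(1) = 4
σ(5) = 6 → σ⁻¹(6) = 5
σ(6) = 5 → σ⁻¹(5) = 6

σ⁻¹ = [4 2 1 3 6 5]


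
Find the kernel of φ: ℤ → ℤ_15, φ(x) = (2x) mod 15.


Kernel = preimage of identity
ker(φ) = {x ∈ ℤ : 2x ≡ 0 (mod 15)}. gcd(2,15) = 1, so 2x ≡ 0 (mod 15) ⟺ x ≡ 0 (mod 15/1 = 15). Hence ker(φ) = 15ℤ

ker(φ) = 15ℤ


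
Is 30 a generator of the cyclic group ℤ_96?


g generates ℤ_n iff gcd(g, n) = 1
gcd(30, 96) = 6
Since gcd = 6 ≠ 1, ⟨30⟩ has order 16 < 96, so 30 is not a generator.

No, 30 does not generate ℤ_96


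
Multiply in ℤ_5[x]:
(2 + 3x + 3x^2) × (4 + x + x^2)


Expand and collect like terms; reduce coefficients mod 5:
x^0: 2·4 = 8 ≡ 3 (mod 5)
x^1: 2·1 + 3·4 = 14 ≡ 4 (mod 5)
x^2: 2·1 + 3·1 + 3·4 = 17 ≡ 2 (mod 5)
x^3: 3·1 + 3·1 = 6 ≡ 1 (mod 5)
x^4: 3·1 = 3 ≡ 3 (mod 5)
Result: 3 + 4x + 2x^2 + x^3 + 3x^4

f · g = 3 + 4x + 2x^2 + x^3 + 3x^4


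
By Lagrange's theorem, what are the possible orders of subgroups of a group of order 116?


Lagrange's theorem: |H| divides |G|
|G| = 116
Divisors of 116: 1, 2, 4, 29, 58, 116

Possible subgroup orders: {1, 2, 4, 29, 58, 116}


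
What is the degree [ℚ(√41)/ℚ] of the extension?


√41 has minimal polynomial x² - 41 (irreducible over ℚ since 41 is squarefree)

[ℚ(√41)/ℚ] = 2


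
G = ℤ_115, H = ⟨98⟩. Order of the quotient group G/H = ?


|⟨98⟩| = n / gcd(98, 115) = 115 / 1 = 115
H is normal (ℤ_115 is abelian).
|G/H| = |G| / |H| = 115 / 115 = 1

|G/H| = 1


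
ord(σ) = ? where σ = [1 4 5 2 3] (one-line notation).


Cycle decomposition: (2 4) (3 5)
Cycle lengths: 2, 2
Order = lcm(2, 2) = 2

ord(σ) = 2


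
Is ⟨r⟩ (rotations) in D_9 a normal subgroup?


H = ⟨r⟩ (rotations) in D_9
The rotation subgroup ⟨r⟩ has index 2 in D_9, so it is normal

Yes, normal subgroup


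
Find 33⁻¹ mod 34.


Use the extended Euclidean algorithm to write 1 = 33·s + 34·t; then s mod 34 is the inverse.
Euclidean algorithm:
  33 = 0·34 + 33
  34 = 1·33 + 1
  33 = 33·1 + 0
gcd(33,34) = 1
Back-substitution gives: 33·(-1) + 34·(1) = 1
So 33⁻¹ ≡ -1 ≡ 33 (mod 34)
Check: 33 × 33 = 1089 ≡ 1 (mod 34) ✓

33⁻¹ ≡ 33 (mod 34)


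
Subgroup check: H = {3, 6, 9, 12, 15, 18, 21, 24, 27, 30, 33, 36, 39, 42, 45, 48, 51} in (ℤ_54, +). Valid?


Subgroup test for H = {3, 6, 9, 12, 15, 18, 21, 24, 27, 30, 33, 36, 39, 42, 45, 48, 51} in (ℤ_54, +):
(1) 0 ∈ H? No
(2) Closure: for all a,b ∈ H, (a+b) mod 54 ∈ H? No  [counterexample: 3 + 51 = 0 ∉ H]
(3) Inverses: for all a ∈ H, -a mod 54 ∈ H? Yes

No, H is not a subgroup of ℤ_54


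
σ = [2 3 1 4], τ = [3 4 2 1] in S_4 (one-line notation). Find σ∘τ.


σ∘τ: apply τ first, then σ
1 →τ 3 →σ 1
2 →τ 4 →σ 4
3 →τ 2 →σ 3
4 →τ 1 →σ 2

σ∘τ = [1 4 3 2]


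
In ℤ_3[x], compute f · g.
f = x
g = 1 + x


Expand and collect like terms; reduce coefficients mod 3:
x^0: 0·1 = 0 ≡ 0 (mod 3)
x^1: 0·1 + 1·1 = 1 ≡ 1 (mod 3)
x^2: 1·1 = 1 ≡ 1 (mod 3)
Result: x + x^2

f · g = x + x^2


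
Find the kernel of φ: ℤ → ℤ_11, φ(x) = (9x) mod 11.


Kernel = preimage of identity
ker(φ) = {x ∈ ℤ : 9x ≡ 0 (mod 11)}. gcd(9,11) = 1, so 9x ≡ 0 (mod 11) ⟺ x ≡ 0 (mod 11/1 = 11). Hence ker(φ) = 11ℤ

ker(φ) = 11ℤ


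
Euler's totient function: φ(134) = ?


Factor n: 134 = 2 × 67
φ(n) = n · ∏(1 - 1/p) over distinct primes p | n
φ(134) = 134 · (1 - 1/2) · (1 - 1/67) = 66

φ(134) = 66


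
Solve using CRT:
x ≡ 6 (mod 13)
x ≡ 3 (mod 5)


m₁ = 13, m₂ = 5, gcd = 1, so CRT applies. M = m₁·m₂ = 65
Let M₁ = M/m₁ = 5, M₂ = M/m₂ = 13
Find y₁ ≡ M₁⁻¹ (mod m₁): 5⁻¹ ≡ 8 (mod 13)
Find y₂ ≡ M₂⁻¹ (mod m₂): 13⁻¹ ≡ 2 (mod 5)
x = a₁·M₁·y₁ + a₂·M₂·y₂ = 6·5·8 + 3·13·2 = 318
Reduce mod 65: x ≡ 58
Check: 58 mod 13 = 6 ✓, 58 mod 5 = 3 ✓

x ≡ 58 (mod 65)


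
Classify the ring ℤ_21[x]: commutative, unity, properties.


ℤ_21 has zero divisors (3·7 ≡ 0), and these lift to constant zero divisors in ℤ_21[x]; so not an integral domain
Commutative: Yes
Integral domain: No
Has unity: Yes

ℤ_21[x]: Commutative=Yes, Unity=Yes


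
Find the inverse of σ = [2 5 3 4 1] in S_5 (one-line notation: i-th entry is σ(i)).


To find σ⁻¹, swap domain and range:
σ(1) = 2 → σ⁻¹(2) = 1
σ(2) = 5 → σ⁻¹(5) = 2
σ(3) = 3 → σ⁻¹(3) = 3
σ(4) = 4 → σ⁻¹(4) = 4
σ(5) = 1 → σ⁻¹(1) = 5

σ⁻¹ = [5 1 3 4 2]


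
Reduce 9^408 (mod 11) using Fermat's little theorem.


Fermat's little theorem: if p is prime and gcd(a,p)=1, then a^(p-1) ≡ 1 (mod p)
p = 11 is prime, gcd(9,11) = 1
Reduce exponent: 408 mod 10 = 8
So 9^408 ≡ 9^8 (mod 11)
9^8 mod 11 = 3

9^408 ≡ 3 (mod 11)


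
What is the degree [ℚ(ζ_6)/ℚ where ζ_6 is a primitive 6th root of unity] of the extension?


[ℚ(ζ_n):ℚ] = deg Φ_n(x) = φ(n). Here φ(6) = 2

[ℚ(ζ_6)/ℚ where ζ_6 is a primitive 6th root of unity] = 2


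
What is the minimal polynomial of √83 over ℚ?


√83 satisfies x² - 83 = 0, irreducible over ℚ since 83 is squarefree

Minimal polynomial: x² - 83


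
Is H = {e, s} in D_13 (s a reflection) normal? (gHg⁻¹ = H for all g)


H = {e, s} in D_13 (s a reflection)
r·s·r⁻¹ = sr⁻² ≠ s for n ≥ 3, so {e, s} is not closed under conjugation

No, not a normal subgroup


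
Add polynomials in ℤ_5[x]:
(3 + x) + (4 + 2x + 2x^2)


Add coefficients mod 5:
x^0: 3 + 4 = 2 (mod 5)
x^1: 1 + 2 = 3 (mod 5)
x^2: 0 + 2 = 2 (mod 5)
Result: 2 + 3x + 2x^2

f + g = 2 + 3x + 2x^2


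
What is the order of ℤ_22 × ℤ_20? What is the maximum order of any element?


|ℤ_22 × ℤ_20| = 22 × 20 = 440
Max element order = lcm(22,20) = 220
Cyclic? No (gcd=2)

|ℤ_22×ℤ_20| = 440, max element order = 220


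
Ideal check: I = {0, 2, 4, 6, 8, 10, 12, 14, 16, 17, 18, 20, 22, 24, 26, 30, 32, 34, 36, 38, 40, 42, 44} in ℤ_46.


Check ideal conditions for I = {0, 2, 4, 6, 8, 10, 12, 14, 16, 17, 18, 20, 22, 24, 26, 30, 32, 34, 36, 38, 40, 42, 44} in ℤ_46:
(1) I is an additive subgroup? No
(2) For r ∈ ℤ_46 and a ∈ I: r·a ∈ I? No  [counterexample: r=2, a=14, r·a mod 46 = 28 ∉ I]

No, I is not an ideal of ℤ_46


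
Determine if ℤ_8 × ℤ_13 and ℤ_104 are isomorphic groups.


Comparing ℤ_8 × ℤ_13 and ℤ_104:
gcd(8,13) = 1, so ℤ_8 × ℤ_13 ≅ ℤ_104 (CRT)

Yes, ℤ_8 × ℤ_13 ≅ ℤ_104


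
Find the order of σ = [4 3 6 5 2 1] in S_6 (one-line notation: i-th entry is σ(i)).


Cycle decomposition: (1 4 5 2 3 6)
Cycle lengths: 6
Order = lcm(6) = 6

ord(σ) = 6


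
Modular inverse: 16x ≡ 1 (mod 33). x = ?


Use the extended Euclidean algorithm to write 1 = 16·s + 33·t; then s mod 33 is the inverse.
Euclidean algorithm:
  16 = 0·33 + 16
  33 = 2·16 + 1
  16 = 16·1 + 0
gcd(16,33) = 1
Back-substitution gives: 16·(-2) + 33·(1) = 1
So 16⁻¹ ≡ -2 ≡ 31 (mod 33)
Check: 16 × 31 = 496 ≡ 1 (mod 33) ✓

16⁻¹ ≡ 31 (mod 33)


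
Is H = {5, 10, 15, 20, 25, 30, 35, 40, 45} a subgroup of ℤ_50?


Subgroup test for H = {5, 10, 15, 20, 25, 30, 35, 40, 45} in (ℤ_50, +):
(1) 0 ∈ H? No
(2) Closure: for all a,b ∈ H, (a+b) mod 50 ∈ H? No  [counterexample: 5 + 45 = 0 ∉ H]
(3) Inverses: for all a ∈ H, -a mod 50 ∈ H? Yes

No, H is not a subgroup of ℤ_50


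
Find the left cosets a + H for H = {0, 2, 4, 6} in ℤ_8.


H = {0, 2, 4, 6}, |H| = 4
Number of cosets = |G|/|H| = 8/4 = 2
0 + H = {0, 2, 4, 6}
1 + H = {1, 3, 5, 7}

Cosets: 0+H={0,2,4,6}; 1+H={1,3,5,7}


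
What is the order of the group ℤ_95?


ℤ_n has n elements.

|ℤ_95| = 95


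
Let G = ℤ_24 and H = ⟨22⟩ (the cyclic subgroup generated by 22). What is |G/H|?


|⟨22⟩| = n / gcd(22, 24) = 24 / 2 = 12
H is normal (ℤ_24 is abelian).
|G/H| = |G| / |H| = 24 / 12 = 2

|G/H| = 2


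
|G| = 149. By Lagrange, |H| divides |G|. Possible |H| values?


Lagrange's theorem: |H| divides |G|
|G| = 149
Divisors of 149: 1, 149

Possible subgroup orders: {1, 149}


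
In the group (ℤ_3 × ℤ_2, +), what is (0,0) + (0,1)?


Operation: componentwise addition mod (3, 2)
(0,0) + (0,1) = ((a₁+b₁) mod 3, (a₂+b₂) mod 2) with a = (0,0), b = (0,1)

(0,0) + (0,1) = (0,1)


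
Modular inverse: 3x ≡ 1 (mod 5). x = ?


Use the extended Euclidean algorithm to write 1 = 3·s + 5·t; then s mod 5 is the inverse.
Euclidean algorithm:
  3 = 0·5 + 3
  5 = 1·3 + 2
  3 = 1·2 + 1
  2 = 2·1 + 0
gcd(3,5) = 1
Back-substitution gives: 3·(2) + 5·(-1) = 1
So 3⁻¹ ≡ 2 ≡ 2 (mod 5)
Check: 3 × 2 = 6 ≡ 1 (mod 5) ✓

3⁻¹ ≡ 2 (mod 5)


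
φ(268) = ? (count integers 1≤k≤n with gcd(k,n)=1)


Factor n: 268 = 2^2 × 67
φ(n) = n · ∏(1 - 1/p) over distinct primes p | n
φ(268) = 268 · (1 - 1/2) · (1 - 1/67) = 132

φ(268) = 132


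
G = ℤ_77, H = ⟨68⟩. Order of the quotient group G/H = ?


|⟨68⟩| = n / gcd(68, 77) = 77 / 1 = 77
H is normal (ℤ_77 is abelian).
|G/H| = |G| / |H| = 77 / 77 = 1

|G/H| = 1


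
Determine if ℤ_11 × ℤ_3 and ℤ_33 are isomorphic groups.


Comparing ℤ_11 × ℤ_3 and ℤ_33:
gcd(11,3) = 1, so ℤ_11 × ℤ_3 ≅ ℤ_33 (CRT)

Yes, ℤ_11 × ℤ_3 ≅ ℤ_33


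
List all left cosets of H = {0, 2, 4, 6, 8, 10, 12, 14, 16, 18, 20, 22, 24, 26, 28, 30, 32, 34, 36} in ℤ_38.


H = {0, 2, 4, 6, 8, 10, 12, 14, 16, 18, 20, 22, 24, 26, 28, 30, 32, 34, 36}, |H| = 19
Number of cosets = |G|/|H| = 38/19 = 2
0 + H = {0, 2, 4, 6, 8, 10, 12, 14, 16, 18, 20, 22, 24, 26, 28, 30, 32, 34, 36}
1 + H = {1, 3, 5, 7, 9, 11, 13, 15, 17, 19, 21, 23, 25, 27, 29, 31, 33, 35, 37}

Cosets: 0+H={0,2,4,6,8,10,12,14,16,18,20,22,24,26,28,30,32,34,36}; 1+H={1,3,5,7,9,11,13,15,17,19,21,23,25,27,29,31,33,35,37}


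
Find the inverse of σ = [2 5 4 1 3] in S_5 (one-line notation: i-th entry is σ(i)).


To find σ⁻¹, swap domain and range:
σ(1) = 2 → σ⁻¹(2) = 1
σ(2) = 5 → σ⁻¹(5) = 2
σ(3) = 4 → σ⁻¹(4) = 3
σ(4) = 1 → σ⁻¹(1) = 4
σ(5) = 3 → σ⁻¹(3) = 5

σ⁻¹ = [4 1 5 3 2]


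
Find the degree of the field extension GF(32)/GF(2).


GF(32) = GF(2^5), so the extension degree is 5

[GF(32)/GF(2)] = 5


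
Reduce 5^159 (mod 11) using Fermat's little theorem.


Fermat's little theorem: if p is prime and gcd(a,p)=1, then a^(p-1) ≡ 1 (mod p)
p = 11 is prime, gcd(5,11) = 1
Reduce exponent: 159 mod 10 = 9
So 5^159 ≡ 5^9 (mod 11)
5^9 mod 11 = 9

5^159 ≡ 9 (mod 11)


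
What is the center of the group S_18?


Z(G) = {g ∈ G | gx = xg for all x ∈ G}
S_n is non-abelian for n ≥ 3; Z(S_18) is trivial

Z(S_18) = {e}


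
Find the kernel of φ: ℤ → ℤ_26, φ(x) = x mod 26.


Kernel = preimage of identity
ker(φ) = {x ∈ ℤ : x ≡ 0 (mod 26)} = 26ℤ = {0, ±26, ±52, ...}

ker(φ) = 26ℤ


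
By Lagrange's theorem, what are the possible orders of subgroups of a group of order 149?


Lagrange's theorem: |H| divides |G|
|G| = 149
Divisors of 149: 1, 149

Possible subgroup orders: {1, 149}


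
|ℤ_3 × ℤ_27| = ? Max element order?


|ℤ_3 × ℤ_27| = 3 × 27 = 81
Max element order = lcm(3,27) = 27
Cyclic? No (gcd=3)

|ℤ_3×ℤ_27| = 81, max element order = 27


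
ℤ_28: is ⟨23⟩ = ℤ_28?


g generates ℤ_n iff gcd(g, n) = 1
gcd(23, 28) = 1
Since gcd = 1, 23 is a generator.

Yes, 23 generates ℤ_28


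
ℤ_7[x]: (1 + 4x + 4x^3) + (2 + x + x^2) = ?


Add coefficients mod 7:
x^0: 1 + 2 = 3 (mod 7)
x^1: 4 + 1 = 5 (mod 7)
x^2: 0 + 1 = 1 (mod 7)
x^3: 4 + 0 = 4 (mod 7)
Result: 3 + 5x + x^2 + 4x^3

f + g = 3 + 5x + x^2 + 4x^3


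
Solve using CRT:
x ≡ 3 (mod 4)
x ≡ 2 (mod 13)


m₁ = 4, m₂ = 13, gcd = 1, so CRT applies. M = m₁·m₂ = 52
Let M₁ = M/m₁ = 13, M₂ = M/m₂ = 4
Find y₁ ≡ M₁⁻¹ (mod m₁): 13⁻¹ ≡ 1 (mod 4)
Find y₂ ≡ M₂⁻¹ (mod m₂): 4⁻¹ ≡ 10 (mod 13)
x = a₁·M₁·y₁ + a₂·M₂·y₂ = 3·13·1 + 2·4·10 = 119
Reduce mod 52: x ≡ 15
Check: 15 mod 4 = 3 ✓, 15 mod 13 = 2 ✓

x ≡ 15 (mod 52)


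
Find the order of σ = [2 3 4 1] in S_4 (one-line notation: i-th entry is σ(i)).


Cycle decomposition: (1 2 3 4)
Cycle lengths: 4
Order = lcm(4) = 4

ord(σ) = 4


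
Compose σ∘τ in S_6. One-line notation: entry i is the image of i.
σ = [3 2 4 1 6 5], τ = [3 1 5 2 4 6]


σ∘τ: apply τ first, then σ
1 →τ 3 →σ 4
2 →τ 1 →σ 3
3 →τ 5 →σ 6
4 →τ 2 →σ 2
5 →τ 4 →σ 1
6 →τ 6 →σ 5

σ∘τ = [4 3 6 2 1 5]


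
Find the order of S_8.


|S_n| = n! (number of permutations of n symbols)
|S_8| = 8! = 40320

|S_8| = 40320


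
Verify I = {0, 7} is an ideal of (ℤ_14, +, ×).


Check ideal conditions for I = {0, 7} in ℤ_14:
(1) I is an additive subgroup? Yes
(2) For r ∈ ℤ_14 and a ∈ I: r·a ∈ I? Yes

Yes, I is an ideal of ℤ_14


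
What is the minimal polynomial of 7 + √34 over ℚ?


Let α = 7 + √34. Then α - 7 = √34, so (α - 7)² = 34, giving α² - 14α + 15 = 0. Degree 2 and α ∉ ℚ, so this is the minimal polynomial.

Minimal polynomial: x² - 14x + 15


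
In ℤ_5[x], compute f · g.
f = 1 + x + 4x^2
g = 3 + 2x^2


Expand and collect like terms; reduce coefficients mod 5:
x^0: 1·3 = 3 ≡ 3 (mod 5)
x^1: 1·0 + 1·3 = 3 ≡ 3 (mod 5)
x^2: 1·2 + 1·0 + 4·3 = 14 ≡ 4 (mod 5)
x^3: 1·2 + 4·0 = 2 ≡ 2 (mod 5)
x^4: 4·2 = 8 ≡ 3 (mod 5)
Result: 3 + 3x + 4x^2 + 2x^3 + 3x^4

f · g = 3 + 3x + 4x^2 + 2x^3 + 3x^4


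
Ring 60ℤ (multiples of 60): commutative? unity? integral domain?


60ℤ is a commutative ring under +,× but has no multiplicative identity (1 ∉ 60ℤ); it has no zero divisors, but without unity it is not an integral domain
Commutative: Yes
Integral domain: No
Has unity: No

60ℤ (multiples of 60): Commutative=Yes, Unity=No


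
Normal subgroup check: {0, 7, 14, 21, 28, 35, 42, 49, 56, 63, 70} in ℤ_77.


H = {0, 7, 14, 21, 28, 35, 42, 49, 56, 63, 70} in ℤ_77
ℤ_77 is abelian; every subgroup of an abelian group is normal

Yes, normal subgroup


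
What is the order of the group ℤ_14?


ℤ_n has n elements.

|ℤ_14| = 14


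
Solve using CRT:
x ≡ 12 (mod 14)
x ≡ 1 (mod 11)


m₁ = 14, m₂ = 11, gcd = 1, so CRT applies. M = m₁·m₂ = 154
Let M₁ = M/m₁ = 11, M₂ = M/m₂ = 14
Find y₁ ≡ M₁⁻¹ (mod m₁): 11⁻¹ ≡ 9 (mod 14)
Find y₂ ≡ M₂⁻¹ (mod m₂): 14⁻¹ ≡ 4 (mod 11)
x = a₁·M₁·y₁ + a₂·M₂·y₂ = 12·11·9 + 1·14·4 = 1244
Reduce mod 154: x ≡ 12
Check: 12 mod 14 = 12 ✓, 12 mod 11 = 1 ✓

x ≡ 12 (mod 154)


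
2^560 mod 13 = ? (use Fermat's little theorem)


Fermat's little theorem: if p is prime and gcd(a,p)=1, then a^(p-1) ≡ 1 (mod p)
p = 13 is prime, gcd(2,13) = 1
Reduce exponent: 560 mod 12 = 8
So 2^560 ≡ 2^8 (mod 13)
2^8 mod 13 = 9

2^560 ≡ 9 (mod 13)


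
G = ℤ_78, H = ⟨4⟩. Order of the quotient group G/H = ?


|⟨4⟩| = n / gcd(4, 78) = 78 / 2 = 39
H is normal (ℤ_78 is abelian).
|G/H| = |G| / |H| = 78 / 39 = 2

|G/H| = 2


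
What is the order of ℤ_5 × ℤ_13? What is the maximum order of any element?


|ℤ_5 × ℤ_13| = 5 × 13 = 65
Max element order = lcm(5,13) = 65
Cyclic? Yes (gcd=1)

|ℤ_5×ℤ_13| = 65, max element order = 65


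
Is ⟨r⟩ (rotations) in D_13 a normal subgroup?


H = ⟨r⟩ (rotations) in D_13
The rotation subgroup ⟨r⟩ has index 2 in D_13, so it is normal

Yes, normal subgroup


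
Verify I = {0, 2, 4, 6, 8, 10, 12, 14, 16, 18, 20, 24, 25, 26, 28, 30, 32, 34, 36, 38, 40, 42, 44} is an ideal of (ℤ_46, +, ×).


Check ideal conditions for I = {0, 2, 4, 6, 8, 10, 12, 14, 16, 18, 20, 24, 25, 26, 28, 30, 32, 34, 36, 38, 40, 42, 44} in ℤ_46:
(1) I is an additive subgroup? No
(2) For r ∈ ℤ_46 and a ∈ I: r·a ∈ I? No  [counterexample: r=2, a=34, r·a mod 46 = 22 ∉ I]

No, I is not an ideal of ℤ_46


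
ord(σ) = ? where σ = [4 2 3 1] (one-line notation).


Cycle decomposition: (1 4)
Cycle lengths: 2
Order = lcm(2) = 2

ord(σ) = 2


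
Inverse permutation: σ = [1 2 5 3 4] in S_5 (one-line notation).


To find σ⁻¹, swap domain and range:
σ(1) = 1 → σ⁻¹(1) = 1
σ(2) = 2 → σ⁻¹(2) = 2
σ(3) = 5 → σ⁻¹(5) = 3
σ(4) = 3 → σ⁻¹(3) = 4
σ(5) = 4 → σ⁻¹(4) = 5

σ⁻¹ = [1 2 4 5 3]


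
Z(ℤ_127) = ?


Z(G) = {g ∈ G | gx = xg for all x ∈ G}
ℤ_127 is abelian, so Z(G) = G

Z(ℤ_127) = ℤ_127


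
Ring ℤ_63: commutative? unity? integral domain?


ℤ_63 is a commutative ring with unity 1; 63 = 3×21 is composite, so 3·21 ≡ 0 gives zero divisors (not an integral domain)
Commutative: Yes
Integral domain: No
Has unity: Yes

ℤ_63: Commutative=Yes, Unity=Yes


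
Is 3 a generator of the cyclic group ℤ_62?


g generates ℤ_n iff gcd(g, n) = 1
gcd(3, 62) = 1
Since gcd = 1, 3 is a generator.

Yes, 3 generates ℤ_62


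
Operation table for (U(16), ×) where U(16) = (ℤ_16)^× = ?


Elements: {1, 3, 5, 7, 9, 11, 13, 15}
Operation: multiplication mod 16
Entry (a, b) = (a × b) mod 16

Cayley table:
   |  1 |  3 |  5 |  7 |  9 | 11 | 13 | 15
 1 |  1 |  3 |  5 |  7 |  9 | 11 | 13 | 15
 3 |  3 |  9 | 15 |  5 | 11 |  1 |  7 | 13
 5 |  5 | 15 |  9 |  3 | 13 |  7 |  1 | 11
 7 |  7 |  5 |  3 |  1 | 15 | 13 | 11 |  9
 9 |  9 | 11 | 13 | 15 |  1 |  3 |  5 |  7
11 | 11 |  1 |  7 | 13 |  3 |  9 | 15 |  5
13 | 13 |  7 |  1 | 11 |  5 | 15 |  9 |  3
15 | 15 | 13 | 11 |  9 |  7 |  5 |  3 |  1


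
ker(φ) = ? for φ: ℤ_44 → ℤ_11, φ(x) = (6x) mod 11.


Kernel = preimage of identity
ker(φ) = {x ∈ ℤ_44 : 6x ≡ 0 (mod 11)}. Since 11 | 44, φ is well-defined. The kernel is the cyclic subgroup ⟨11⟩ of ℤ_44 (order 4), i.e. {0, 11, 22, 33}

ker(φ) = {0, 11, 22, 33}


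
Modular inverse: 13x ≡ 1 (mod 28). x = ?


Use the extended Euclidean algorithm to write 1 = 13·s + 28·t; then s mod 28 is the inverse.
Euclidean algorithm:
  13 = 0·28 + 13
  28 = 2·13 + 2
  13 = 6·2 + 1
  2 = 2·1 + 0
gcd(13,28) = 1
Back-substitution gives: 13·(13) + 28·(-6) = 1
So 13⁻¹ ≡ 13 ≡ 13 (mod 28)
Check: 13 × 13 = 169 ≡ 1 (mod 28) ✓

13⁻¹ ≡ 13 (mod 28)


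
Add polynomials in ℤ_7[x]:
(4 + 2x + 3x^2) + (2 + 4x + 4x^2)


Add coefficients mod 7:
x^0: 4 + 2 = 6 (mod 7)
x^1: 2 + 4 = 6 (mod 7)
x^2: 3 + 4 = 0 (mod 7)
Result: 6 + 6x

f + g = 6 + 6x


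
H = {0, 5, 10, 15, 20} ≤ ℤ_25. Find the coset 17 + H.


17 + H = {17 + h (mod 25) : h ∈ H}
17+0=17, 17+5=22, 17+10=2, 17+15=7, 17+20=12
17 + H = {2, 7, 12, 17, 22} = 2 + H

17 + H = {2, 7, 12, 17, 22}


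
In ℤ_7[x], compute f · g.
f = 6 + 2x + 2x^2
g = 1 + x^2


Expand and collect like terms; reduce coefficients mod 7:
x^0: 6·1 = 6 ≡ 6 (mod 7)
x^1: 6·0 + 2·1 = 2 ≡ 2 (mod 7)
x^2: 6·1 + 2·0 + 2·1 = 8 ≡ 1 (mod 7)
x^3: 2·1 + 2·0 = 2 ≡ 2 (mod 7)
x^4: 2·1 = 2 ≡ 2 (mod 7)
Result: 6 + 2x + x^2 + 2x^3 + 2x^4

f · g = 6 + 2x + x^2 + 2x^3 + 2x^4


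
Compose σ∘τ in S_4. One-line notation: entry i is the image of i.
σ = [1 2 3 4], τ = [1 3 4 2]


σ∘τ: apply τ first, then σ
1 →τ 1 →σ 1
2 →τ 3 →σ 3
3 →τ 4 →σ 4
4 →τ 2 →σ 2

σ∘τ = [1 3 4 2]


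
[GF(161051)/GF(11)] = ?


GF(161051) = GF(11^5), so the extension degree is 5

[GF(161051)/GF(11)] = 5


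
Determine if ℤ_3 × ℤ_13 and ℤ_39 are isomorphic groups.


Comparing ℤ_3 × ℤ_13 and ℤ_39:
gcd(3,13) = 1, so ℤ_3 × ℤ_13 ≅ ℤ_39 (CRT)

Yes, ℤ_3 × ℤ_13 ≅ ℤ_39


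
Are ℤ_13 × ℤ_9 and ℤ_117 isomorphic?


Comparing ℤ_13 × ℤ_9 and ℤ_117:
gcd(13,9) = 1, so ℤ_13 × ℤ_9 ≅ ℤ_117 (CRT)

Yes, ℤ_13 × ℤ_9 ≅ ℤ_117


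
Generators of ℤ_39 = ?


g generates ℤ_n iff gcd(g,n) = 1
Prime factors of 39: 3, 13
Generators are g ∈ {1,...,38} not divisible by any of these primes.
Generators: {1, 2, 4, 5, 7, 8, 10, 11, 14, 16, 17, 19, 20, 22, 23, 25, 28, 29, 31, 32, 34, 35, 37, 38}
Number of generators = φ(39) = 24

Generators of ℤ_39 = {1, 2, 4, 5, 7, 8, 10, 11, 14, 16, 17, 19, 20, 22, 23, 25, 28, 29, 31, 32, 34, 35, 37, 38}


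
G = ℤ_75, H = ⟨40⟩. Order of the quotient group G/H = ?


|⟨40⟩| = n / gcd(40, 75) = 75 / 5 = 15
H is normal (ℤ_75 is abelian).
|G/H| = |G| / |H| = 75 / 15 = 5

|G/H| = 5


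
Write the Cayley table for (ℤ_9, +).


Elements: {0, 1, 2, 3, 4, 5, 6, 7, 8}
Operation: addition mod 9
Entry (a, b) = (a + b) mod 9

Cayley table:
  | 0 | 1 | 2 | 3 | 4 | 5 | 6 | 7 | 8
0 | 0 | 1 | 2 | 3 | 4 | 5 | 6 | 7 | 8
1 | 1 | 2 | 3 | 4 | 5 | 6 | 7 | 8 | 0
2 | 2 | 3 | 4 | 5 | 6 | 7 | 8 | 0 | 1
3 | 3 | 4 | 5 | 6 | 7 | 8 | 0 | 1 | 2
4 | 4 | 5 | 6 | 7 | 8 | 0 | 1 | 2 | 3
5 | 5 | 6 | 7 | 8 | 0 | 1 | 2 | 3 | 4
6 | 6 | 7 | 8 | 0 | 1 | 2 | 3 | 4 | 5
7 | 7 | 8 | 0 | 1 | 2 | 3 | 4 | 5 | 6
8 | 8 | 0 | 1 | 2 | 3 | 4 | 5 | 6 | 7


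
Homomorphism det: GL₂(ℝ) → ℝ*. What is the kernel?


Kernel = preimage of identity
ker(det) = {A | det(A) = 1} = SL₂(ℝ)

ker(det) = SL₂(ℝ)


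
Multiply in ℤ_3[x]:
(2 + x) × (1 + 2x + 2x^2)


Expand and collect like terms; reduce coefficients mod 3:
x^0: 2·1 = 2 ≡ 2 (mod 3)
x^1: 2·2 + 1·1 = 5 ≡ 2 (mod 3)
x^2: 2·2 + 1·2 = 6 ≡ 0 (mod 3)
x^3: 1·2 = 2 ≡ 2 (mod 3)
Result: 2 + 2x + 2x^3

f · g = 2 + 2x + 2x^3


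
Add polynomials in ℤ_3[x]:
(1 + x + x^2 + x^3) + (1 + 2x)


Add coefficients mod 3:
x^0: 1 + 1 = 2 (mod 3)
x^1: 1 + 2 = 0 (mod 3)
x^2: 1 + 0 = 1 (mod 3)
x^3: 1 + 0 = 1 (mod 3)
Result: 2 + x^2 + x^3

f + g = 2 + x^2 + x^3


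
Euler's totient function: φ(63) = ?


Factor n: 63 = 3^2 × 7
φ(n) = n · ∏(1 - 1/p) over distinct primes p | n
φ(63) = 63 · (1 - 1/3) · (1 - 1/7) = 36

φ(63) = 36


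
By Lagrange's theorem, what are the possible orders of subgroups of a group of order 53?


Lagrange's theorem: |H| divides |G|
|G| = 53
Divisors of 53: 1, 53

Possible subgroup orders: {1, 53}


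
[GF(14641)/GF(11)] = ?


GF(14641) = GF(11^4), so the extension degree is 4

[GF(14641)/GF(11)] = 4


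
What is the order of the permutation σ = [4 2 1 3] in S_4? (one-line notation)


Cycle decomposition: (1 4 3)
Cycle lengths: 3
Order = lcm(3) = 3

ord(σ) = 3


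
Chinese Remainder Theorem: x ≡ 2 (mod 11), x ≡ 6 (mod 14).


m₁ = 11, m₂ = 14, gcd = 1, so CRT applies. M = m₁·m₂ = 154
Let M₁ = M/m₁ = 14, M₂ = M/m₂ = 11
Find y₁ ≡ M₁⁻¹ (mod m₁): 14⁻¹ ≡ 4 (mod 11)
Find y₂ ≡ M₂⁻¹ (mod m₂): 11⁻¹ ≡ 9 (mod 14)
x = a₁·M₁·y₁ + a₂·M₂·y₂ = 2·14·4 + 6·11·9 = 706
Reduce mod 154: x ≡ 90
Check: 90 mod 11 = 2 ✓, 90 mod 14 = 6 ✓

x ≡ 90 (mod 154)


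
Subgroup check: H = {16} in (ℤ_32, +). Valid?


Subgroup test for H = {16} in (ℤ_32, +):
(1) 0 ∈ H? No
(2) Closure: for all a,b ∈ H, (a+b) mod 32 ∈ H? No  [counterexample: 16 + 16 = 0 ∉ H]
(3) Inverses: for all a ∈ H, -a mod 32 ∈ H? Yes

No, H is not a subgroup of ℤ_32


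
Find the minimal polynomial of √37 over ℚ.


√37 satisfies x² - 37 = 0, irreducible over ℚ since 37 is squarefree

Minimal polynomial: x² - 37


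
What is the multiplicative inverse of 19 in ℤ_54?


Use the extended Euclidean algorithm to write 1 = 19·s + 54·t; then s mod 54 is the inverse.
Euclidean algorithm:
  19 = 0·54 + 19
  54 = 2·19 + 16
  19 = 1·16 + 3
  16 = 5·3 + 1
  3 = 3·1 + 0
gcd(19,54) = 1
Back-substitution gives: 19·(-17) + 54·(6) = 1
So 19⁻¹ ≡ -17 ≡ 37 (mod 54)
Check: 19 × 37 = 703 ≡ 1 (mod 54) ✓

19⁻¹ ≡ 37 (mod 54)


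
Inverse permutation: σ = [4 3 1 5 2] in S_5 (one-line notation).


To find σ⁻¹, swap domain and range:
σ(1) = 4 → σ⁻¹(4) = 1
σ(2) = 3 → σ⁻¹(3) = 2
σ(3) = 1 → σ⁻¹(1) = 3
σ(4) = 5 → σ⁻¹(5) = 4
σ(5) = 2 → σ⁻¹(2) = 5

σ⁻¹ = [3 5 2 1 4]


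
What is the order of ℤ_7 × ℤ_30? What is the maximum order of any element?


|ℤ_7 × ℤ_30| = 7 × 30 = 210
Max element order = lcm(7,30) = 210
Cyclic? Yes (gcd=1)

|ℤ_7×ℤ_30| = 210, max element order = 210


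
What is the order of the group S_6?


|S_n| = n! (number of permutations of n symbols)
|S_6| = 6! = 720

|S_6| = 720


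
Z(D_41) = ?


Z(G) = {g ∈ G | gx = xg for all x ∈ G}
For odd n, Z(D_n) = {e}: no nontrivial rotation commutes with all reflections

Z(D_41) = {e}


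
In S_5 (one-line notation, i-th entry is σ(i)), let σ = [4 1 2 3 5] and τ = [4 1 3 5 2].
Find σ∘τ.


σ∘τ: apply τ first, then σ
1 →τ 4 →σ 3
2 →τ 1 →σ 4
3 →τ 3 →σ 2
4 →τ 5 →σ 5
5 →τ 2 →σ 1

σ∘τ = [3 4 2 5 1]


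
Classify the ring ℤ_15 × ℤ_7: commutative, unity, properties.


Direct product ring; commutative with unity (1,1); but (1,0)·(0,1) = (0,0) gives zero divisors, so not an integral domain
Commutative: Yes
Integral domain: No
Has unity: Yes

ℤ_15 × ℤ_7: Commutative=Yes, Unity=Yes


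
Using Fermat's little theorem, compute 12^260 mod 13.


Fermat's little theorem: if p is prime and gcd(a,p)=1, then a^(p-1) ≡ 1 (mod p)
p = 13 is prime, gcd(12,13) = 1
Reduce exponent: 260 mod 12 = 8
So 12^260 ≡ 12^8 (mod 13)
12^8 mod 13 = 1

12^260 ≡ 1 (mod 13)


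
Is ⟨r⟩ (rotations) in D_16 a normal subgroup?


H = ⟨r⟩ (rotations) in D_16
The rotation subgroup ⟨r⟩ has index 2 in D_16, so it is normal

Yes, normal subgroup


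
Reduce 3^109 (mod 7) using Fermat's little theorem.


Fermat's little theorem: if p is prime and gcd(a,p)=1, then a^(p-1) ≡ 1 (mod p)
p = 7 is prime, gcd(3,7) = 1
Reduce exponent: 109 mod 6 = 1
So 3^109 ≡ 3^1 (mod 7)
3^1 mod 7 = 3

3^109 ≡ 3 (mod 7)


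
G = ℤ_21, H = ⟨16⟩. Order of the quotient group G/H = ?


|⟨16⟩| = n / gcd(16, 21) = 21 / 1 = 21
H is normal (ℤ_21 is abelian).
|G/H| = |G| / |H| = 21 / 21 = 1

|G/H| = 1


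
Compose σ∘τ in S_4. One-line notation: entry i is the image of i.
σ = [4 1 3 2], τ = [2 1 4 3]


σ∘τ: apply τ first, then σ
1 →τ 2 →σ 1
2 →τ 1 →σ 4
3 →τ 4 →σ 2
4 →τ 3 →σ 3

σ∘τ = [1 4 2 3]


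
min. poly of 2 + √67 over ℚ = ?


Let α = 2 + √67. Then α - 2 = √67, so (α - 2)² = 67, giving α² - 4α - 63 = 0. Degree 2 and α ∉ ℚ, so this is the minimal polynomial.

Minimal polynomial: x² - 4x - 63


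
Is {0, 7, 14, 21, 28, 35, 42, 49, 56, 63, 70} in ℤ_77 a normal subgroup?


H = {0, 7, 14, 21, 28, 35, 42, 49, 56, 63, 70} in ℤ_77
ℤ_77 is abelian; every subgroup of an abelian group is normal

Yes, normal subgroup


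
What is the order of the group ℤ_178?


ℤ_n has n elements.

|ℤ_178| = 178


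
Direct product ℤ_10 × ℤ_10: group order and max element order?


|ℤ_10 × ℤ_10| = 10 × 10 = 100
Max element order = lcm(10,10) = 10
Cyclic? No (gcd=10)

|ℤ_10×ℤ_10| = 100, max element order = 10


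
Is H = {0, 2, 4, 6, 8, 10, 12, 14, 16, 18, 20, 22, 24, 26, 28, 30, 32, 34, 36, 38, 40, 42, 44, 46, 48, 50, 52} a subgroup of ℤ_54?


Subgroup test for H = {0, 2, 4, 6, 8, 10, 12, 14, 16, 18, 20, 22, 24, 26, 28, 30, 32, 34, 36, 38, 40, 42, 44, 46, 48, 50, 52} in (ℤ_54, +):
(1) 0 ∈ H? Yes
(2) Closure: for all a,b ∈ H, (a+b) mod 54 ∈ H? Yes
(3) Inverses: for all a ∈ H, -a mod 54 ∈ H? Yes

Yes, H is a subgroup of ℤ_54


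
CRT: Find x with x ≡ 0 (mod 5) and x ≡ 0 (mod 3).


m₁ = 5, m₂ = 3, gcd = 1, so CRT applies. M = m₁·m₂ = 15
Let M₁ = M/m₁ = 3, M₂ = M/m₂ = 5
Find y₁ ≡ M₁⁻¹ (mod m₁): 3⁻¹ ≡ 2 (mod 5)
Find y₂ ≡ M₂⁻¹ (mod m₂): 5⁻¹ ≡ 2 (mod 3)
x = a₁·M₁·y₁ + a₂·M₂·y₂ = 0·3·2 + 0·5·2 = 0
Reduce mod 15: x ≡ 0
Check: 0 mod 5 = 0 ✓, 0 mod 3 = 0 ✓

x ≡ 0 (mod 15)


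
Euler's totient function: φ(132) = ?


Factor n: 132 = 2^2 × 3 × 11
φ(n) = n · ∏(1 - 1/p) over distinct primes p | n
φ(132) = 132 · (1 - 1/2) · (1 - 1/3) · (1 - 1/11) = 40

φ(132) = 40


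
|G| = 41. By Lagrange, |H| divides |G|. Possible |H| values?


Lagrange's theorem: |H| divides |G|
|G| = 41
Divisors of 41: 1, 41

Possible subgroup orders: {1, 41}
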